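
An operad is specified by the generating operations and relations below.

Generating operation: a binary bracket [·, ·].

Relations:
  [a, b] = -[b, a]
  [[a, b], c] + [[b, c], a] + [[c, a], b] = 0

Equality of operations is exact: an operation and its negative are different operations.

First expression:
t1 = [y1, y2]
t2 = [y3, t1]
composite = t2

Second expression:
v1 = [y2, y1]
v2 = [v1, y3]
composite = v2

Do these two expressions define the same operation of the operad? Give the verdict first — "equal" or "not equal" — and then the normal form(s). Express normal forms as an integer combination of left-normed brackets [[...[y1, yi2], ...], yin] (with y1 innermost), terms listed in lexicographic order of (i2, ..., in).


The first composite normalizes to -[[y1, y2], y3]
The second composite normalizes to -[[y1, y2], y3]
Both agree, so they are equal.

equal; both compose to -[[y1, y2], y3]


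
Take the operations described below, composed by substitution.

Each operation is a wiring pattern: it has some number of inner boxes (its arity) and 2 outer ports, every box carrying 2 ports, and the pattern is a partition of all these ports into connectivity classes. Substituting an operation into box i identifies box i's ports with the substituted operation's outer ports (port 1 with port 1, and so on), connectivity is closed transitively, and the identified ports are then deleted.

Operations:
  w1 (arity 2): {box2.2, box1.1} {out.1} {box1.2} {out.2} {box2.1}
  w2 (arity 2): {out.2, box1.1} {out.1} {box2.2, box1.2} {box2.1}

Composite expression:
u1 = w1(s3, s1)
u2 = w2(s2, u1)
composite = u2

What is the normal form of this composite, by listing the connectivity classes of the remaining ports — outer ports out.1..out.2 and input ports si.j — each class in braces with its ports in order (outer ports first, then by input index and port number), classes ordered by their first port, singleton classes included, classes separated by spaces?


{out.1} {out.2, s2.1} {s1.1} {s1.2, s3.1} {s2.2} {s3.2}

Reachability decides: close wires over w2-identified ports.
after w1, the pattern on (s3, s1) reads {out.1} {out.2} {s1.1} {s1.2, s3.1} {s3.2} (out.j = its outer ports)
after w2, the pattern on (s2, s3, s1) reads {out.1} {out.2, s2.1} {s1.1} {s1.2, s3.1} {s2.2} {s3.2} (out.j = its outer ports)


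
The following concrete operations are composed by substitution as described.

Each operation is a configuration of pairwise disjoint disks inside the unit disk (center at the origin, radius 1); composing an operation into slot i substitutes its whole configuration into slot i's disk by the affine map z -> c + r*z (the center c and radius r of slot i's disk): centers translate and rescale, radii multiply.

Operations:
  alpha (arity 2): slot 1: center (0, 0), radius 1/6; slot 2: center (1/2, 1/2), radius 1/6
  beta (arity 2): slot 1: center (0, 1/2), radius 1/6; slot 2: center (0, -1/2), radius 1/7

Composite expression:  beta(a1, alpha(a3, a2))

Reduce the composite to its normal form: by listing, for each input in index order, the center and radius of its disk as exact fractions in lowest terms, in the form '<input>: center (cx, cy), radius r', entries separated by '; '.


Nesting under beta composes maps z -> c + r*z down each a-path.
for a1, the 1-step affine chain lands on center (0, 1/2), radius 1/6
for a3, the 2-step affine chain lands on center (0, -1/2), radius 1/42
for a2, the 2-step affine chain lands on center (1/14, -3/7), radius 1/42

a1: center (0, 1/2), radius 1/6; a2: center (1/14, -3/7), radius 1/42; a3: center (0, -1/2), radius 1/42


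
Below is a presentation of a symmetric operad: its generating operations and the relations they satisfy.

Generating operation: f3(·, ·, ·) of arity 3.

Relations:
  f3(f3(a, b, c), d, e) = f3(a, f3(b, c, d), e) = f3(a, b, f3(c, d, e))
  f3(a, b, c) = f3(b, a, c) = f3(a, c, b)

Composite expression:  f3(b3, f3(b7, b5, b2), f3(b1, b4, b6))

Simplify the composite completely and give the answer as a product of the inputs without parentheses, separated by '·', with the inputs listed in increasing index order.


Key point: f3 commutes, so take the b-inputs in any fixed order.
f3(b7, b5, b2) unparenthesizes to b7 · b5 · b2
f3(b1, b4, b6) unparenthesizes to b1 · b4 · b6
f3(b3, f3(b7, b5, b2), f3(b1, b4, b6)) unparenthesizes to b3 · b7 · b5 · b2 · b1 · b4 · b6
rearranged into index order: b1 · b2 · b3 · b4 · b5 · b6 · b7

b1 · b2 · b3 · b4 · b5 · b6 · b7


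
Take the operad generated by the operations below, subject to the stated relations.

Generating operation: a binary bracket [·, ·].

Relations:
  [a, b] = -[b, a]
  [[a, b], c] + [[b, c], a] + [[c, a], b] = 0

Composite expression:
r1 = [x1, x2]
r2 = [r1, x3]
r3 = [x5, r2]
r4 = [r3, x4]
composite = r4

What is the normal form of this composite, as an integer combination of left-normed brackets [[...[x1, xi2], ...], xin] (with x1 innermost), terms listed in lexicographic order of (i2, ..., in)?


A multilinear Lie element is pinned by x1-initial words (x1 innermost).
Composite bracket: [[x5, [[x1, x2], x3]], x4]
Under [a, b] = ab - ba we get 16 signed associative words (2^4 = 16).
Only words starting with x1 matter:
  word x1x2x3x5x4 has sign -1, contributing -[[[[x1, x2], x3], x5], x4]

-[[[[x1, x2], x3], x5], x4]


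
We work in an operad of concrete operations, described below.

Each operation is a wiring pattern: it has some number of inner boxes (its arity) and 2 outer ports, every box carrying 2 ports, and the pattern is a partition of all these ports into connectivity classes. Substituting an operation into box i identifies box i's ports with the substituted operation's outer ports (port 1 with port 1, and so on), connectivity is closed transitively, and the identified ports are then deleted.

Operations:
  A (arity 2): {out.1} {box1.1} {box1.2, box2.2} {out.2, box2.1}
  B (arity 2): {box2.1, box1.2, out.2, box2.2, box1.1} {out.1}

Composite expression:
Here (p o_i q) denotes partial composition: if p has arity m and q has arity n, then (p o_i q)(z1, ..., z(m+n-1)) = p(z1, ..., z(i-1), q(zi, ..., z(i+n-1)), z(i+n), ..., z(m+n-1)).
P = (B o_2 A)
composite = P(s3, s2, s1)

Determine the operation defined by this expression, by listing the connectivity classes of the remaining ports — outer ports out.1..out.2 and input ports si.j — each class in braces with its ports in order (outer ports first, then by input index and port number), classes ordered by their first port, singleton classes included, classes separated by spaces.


{out.1} {out.2, s1.1, s3.1, s3.2} {s1.2, s2.2} {s2.1}

Two ports join when wires chain via B-identified ports.
composing A on (s2, s1), with out.j its own outer ports: {out.1} {out.2, s1.1} {s1.2, s2.2} {s2.1}
composing B on (s3, s2, s1), with out.j its own outer ports: {out.1} {out.2, s1.1, s3.1, s3.2} {s1.2, s2.2} {s2.1}


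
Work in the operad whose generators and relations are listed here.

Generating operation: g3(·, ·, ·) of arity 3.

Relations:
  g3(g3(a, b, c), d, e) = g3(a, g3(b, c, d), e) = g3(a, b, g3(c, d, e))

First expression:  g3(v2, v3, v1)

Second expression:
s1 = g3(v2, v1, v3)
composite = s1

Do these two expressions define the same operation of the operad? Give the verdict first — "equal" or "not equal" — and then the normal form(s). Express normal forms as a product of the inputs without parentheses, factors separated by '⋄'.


not equal — first v2 ⋄ v3 ⋄ v1, second v2 ⋄ v1 ⋄ v3

The first expression, normalized: v2 ⋄ v3 ⋄ v1
The second expression, normalized: v2 ⋄ v1 ⋄ v3
The normal forms differ: not equal.


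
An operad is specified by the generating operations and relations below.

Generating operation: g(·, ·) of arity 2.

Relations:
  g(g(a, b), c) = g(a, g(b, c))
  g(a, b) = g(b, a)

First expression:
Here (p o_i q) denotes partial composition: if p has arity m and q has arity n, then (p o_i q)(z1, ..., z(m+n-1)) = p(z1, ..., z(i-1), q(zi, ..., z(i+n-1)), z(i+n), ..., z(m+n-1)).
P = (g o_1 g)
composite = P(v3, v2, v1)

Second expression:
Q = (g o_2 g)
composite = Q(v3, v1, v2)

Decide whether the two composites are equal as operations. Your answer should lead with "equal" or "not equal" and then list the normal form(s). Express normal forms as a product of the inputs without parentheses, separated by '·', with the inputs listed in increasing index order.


equal; both compose to v1 · v2 · v3

In normal form, the first expression is v1 · v2 · v3
In normal form, the second expression is v1 · v2 · v3
Identical normal forms: equal.


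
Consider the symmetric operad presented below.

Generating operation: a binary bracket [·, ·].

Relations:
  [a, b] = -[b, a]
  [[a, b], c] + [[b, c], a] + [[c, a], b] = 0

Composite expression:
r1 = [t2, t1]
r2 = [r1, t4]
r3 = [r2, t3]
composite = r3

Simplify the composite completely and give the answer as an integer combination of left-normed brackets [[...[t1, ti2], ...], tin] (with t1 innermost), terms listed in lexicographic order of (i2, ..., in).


-[[[t1, t2], t4], t3]

Skip Jacobi rewriting: expand, keep t1-initial words, read off terms.
Composite bracket: [[[t2, t1], t4], t3]
Applying ab - ba throughout gives 8 signed words (2^3 = 8).
Words beginning with t1 determine it all:
  t1t2t4t3 (sign -1) contributes -[[[t1, t2], t4], t3]


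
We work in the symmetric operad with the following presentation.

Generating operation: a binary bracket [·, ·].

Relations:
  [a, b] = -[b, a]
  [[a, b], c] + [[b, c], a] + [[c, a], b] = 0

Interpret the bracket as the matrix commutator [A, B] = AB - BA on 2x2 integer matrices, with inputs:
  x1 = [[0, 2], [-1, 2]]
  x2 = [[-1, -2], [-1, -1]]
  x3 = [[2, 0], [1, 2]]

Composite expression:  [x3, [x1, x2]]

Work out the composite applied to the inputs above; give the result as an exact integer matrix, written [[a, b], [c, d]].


[[-4, 0], [-8, 4]]

[x1, x2] = [[-4, 4], [-2, 4]]
[x3, [x1, x2]] = [[-4, 0], [-8, 4]]


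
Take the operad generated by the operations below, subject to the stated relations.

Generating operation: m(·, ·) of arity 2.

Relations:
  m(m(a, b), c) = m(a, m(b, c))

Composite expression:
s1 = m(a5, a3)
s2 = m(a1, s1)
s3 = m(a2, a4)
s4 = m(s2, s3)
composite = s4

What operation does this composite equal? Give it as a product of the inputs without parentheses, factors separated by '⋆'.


a1 ⋆ a5 ⋆ a3 ⋆ a2 ⋆ a4

All parenthesizations of m agree; list the a-inputs left to right.
m(a5, a3) linearizes to a5 ⋆ a3
m(a1, m(a5, a3)) linearizes to a1 ⋆ a5 ⋆ a3
m(a2, a4) linearizes to a2 ⋆ a4
m(m(a1, m(a5, a3)), m(a2, a4)) linearizes to a1 ⋆ a5 ⋆ a3 ⋆ a2 ⋆ a4


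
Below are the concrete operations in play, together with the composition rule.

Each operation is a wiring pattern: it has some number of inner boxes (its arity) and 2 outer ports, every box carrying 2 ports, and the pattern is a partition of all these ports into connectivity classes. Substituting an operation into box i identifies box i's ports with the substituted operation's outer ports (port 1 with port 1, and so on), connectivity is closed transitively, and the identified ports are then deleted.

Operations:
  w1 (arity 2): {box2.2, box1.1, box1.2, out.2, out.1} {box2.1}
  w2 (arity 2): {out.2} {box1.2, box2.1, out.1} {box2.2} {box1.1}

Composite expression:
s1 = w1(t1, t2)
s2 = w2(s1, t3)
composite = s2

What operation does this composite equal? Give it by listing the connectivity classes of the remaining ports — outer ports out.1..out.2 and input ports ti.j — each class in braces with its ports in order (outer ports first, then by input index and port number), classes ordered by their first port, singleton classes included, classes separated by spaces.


{out.1, t1.1, t1.2, t2.2, t3.1} {out.2} {t2.1} {t3.2}

Two ports join when wires chain via w2-identified ports.
through w1, on inputs (t1, t2): {out.1, out.2, t1.1, t1.2, t2.2} {t2.1} (out.j = stage outer ports)
through w2, on inputs (t1, t2, t3): {out.1, t1.1, t1.2, t2.2, t3.1} {out.2} {t2.1} {t3.2} (out.j = stage outer ports)


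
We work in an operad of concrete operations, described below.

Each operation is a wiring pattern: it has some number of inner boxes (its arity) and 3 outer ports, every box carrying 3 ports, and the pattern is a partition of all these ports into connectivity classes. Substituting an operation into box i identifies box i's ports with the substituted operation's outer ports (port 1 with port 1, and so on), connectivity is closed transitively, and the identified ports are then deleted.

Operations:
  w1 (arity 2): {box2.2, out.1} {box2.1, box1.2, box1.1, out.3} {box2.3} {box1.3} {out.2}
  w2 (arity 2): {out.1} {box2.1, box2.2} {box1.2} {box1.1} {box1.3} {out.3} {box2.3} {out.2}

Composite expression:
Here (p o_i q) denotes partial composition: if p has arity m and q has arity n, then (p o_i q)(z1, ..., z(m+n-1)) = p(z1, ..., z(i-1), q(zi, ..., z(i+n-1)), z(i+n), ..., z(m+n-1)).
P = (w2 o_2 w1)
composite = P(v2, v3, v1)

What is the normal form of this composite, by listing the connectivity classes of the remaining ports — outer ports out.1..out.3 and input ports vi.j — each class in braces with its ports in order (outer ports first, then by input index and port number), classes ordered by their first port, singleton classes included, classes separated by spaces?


{out.1} {out.2} {out.3} {v1.1, v3.1, v3.2} {v1.2} {v1.3} {v2.1} {v2.2} {v2.3} {v3.3}

Reachability decides: close wires over w2-identified ports.
stage w1: inputs (v3, v1), connectivity {out.1, v1.2} {out.2} {out.3, v1.1, v3.1, v3.2} {v1.3} {v3.3}, out.j its boundary
stage w2: inputs (v2, v3, v1), connectivity {out.1} {out.2} {out.3} {v1.1, v3.1, v3.2} {v1.2} {v1.3} {v2.1} {v2.2} {v2.3} {v3.3}, out.j its boundary


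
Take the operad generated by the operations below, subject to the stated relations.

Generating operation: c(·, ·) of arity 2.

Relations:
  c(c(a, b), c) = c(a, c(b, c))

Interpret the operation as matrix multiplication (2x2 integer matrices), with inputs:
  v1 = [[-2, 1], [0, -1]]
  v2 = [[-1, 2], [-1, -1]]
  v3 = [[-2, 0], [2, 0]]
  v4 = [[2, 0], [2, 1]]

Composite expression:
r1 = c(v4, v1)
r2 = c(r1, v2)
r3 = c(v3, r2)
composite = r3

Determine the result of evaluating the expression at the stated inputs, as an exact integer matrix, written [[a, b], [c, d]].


[[-4, 20], [4, -20]]

c(v4, v1) = [[-4, 2], [-4, 1]]
c(c(v4, v1), v2) = [[2, -10], [3, -9]]
c(v3, c(c(v4, v1), v2)) = [[-4, 20], [4, -20]]


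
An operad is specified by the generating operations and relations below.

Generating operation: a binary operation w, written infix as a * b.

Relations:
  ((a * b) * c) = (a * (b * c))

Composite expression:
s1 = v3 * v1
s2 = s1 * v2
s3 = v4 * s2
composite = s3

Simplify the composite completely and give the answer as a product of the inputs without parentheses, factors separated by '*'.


v4 * v3 * v1 * v2

Every regrouping of w is equal, so read the v-inputs in written order.
(v3 * v1) spells out as v3 * v1
((v3 * v1) * v2) spells out as v3 * v1 * v2
(v4 * ((v3 * v1) * v2)) spells out as v4 * v3 * v1 * v2


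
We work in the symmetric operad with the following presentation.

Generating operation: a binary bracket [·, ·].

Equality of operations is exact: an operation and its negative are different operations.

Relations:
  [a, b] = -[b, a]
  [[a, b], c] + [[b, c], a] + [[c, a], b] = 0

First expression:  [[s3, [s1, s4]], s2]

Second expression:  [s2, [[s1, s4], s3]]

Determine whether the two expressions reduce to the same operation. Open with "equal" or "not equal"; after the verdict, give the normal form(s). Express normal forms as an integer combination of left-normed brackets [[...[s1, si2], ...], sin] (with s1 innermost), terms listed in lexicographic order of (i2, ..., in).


equal; the common form is -[[[s1, s4], s3], s2]


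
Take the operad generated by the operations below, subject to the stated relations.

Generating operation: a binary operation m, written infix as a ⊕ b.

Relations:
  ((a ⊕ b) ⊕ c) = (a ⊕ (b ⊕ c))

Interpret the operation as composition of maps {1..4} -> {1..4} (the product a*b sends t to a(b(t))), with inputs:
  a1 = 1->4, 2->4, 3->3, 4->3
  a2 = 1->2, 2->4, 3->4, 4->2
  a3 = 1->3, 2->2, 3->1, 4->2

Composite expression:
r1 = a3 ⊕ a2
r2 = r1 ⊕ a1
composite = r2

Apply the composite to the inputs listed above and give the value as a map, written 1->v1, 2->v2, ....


1->2, 2->2, 3->2, 4->2

(a3 ⊕ a2) = 1->2, 2->2, 3->2, 4->2
((a3 ⊕ a2) ⊕ a1) = 1->2, 2->2, 3->2, 4->2


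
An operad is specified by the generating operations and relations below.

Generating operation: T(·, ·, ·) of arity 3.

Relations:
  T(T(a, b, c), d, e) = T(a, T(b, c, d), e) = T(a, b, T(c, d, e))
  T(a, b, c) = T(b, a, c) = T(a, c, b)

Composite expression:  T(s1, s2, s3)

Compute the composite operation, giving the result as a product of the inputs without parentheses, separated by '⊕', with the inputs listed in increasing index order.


With T associative and commutative, the s-input set is all that matters.
T(s1, s2, s3) collapses to s1 ⊕ s2 ⊕ s3
sorting the factors by input index: s1 ⊕ s2 ⊕ s3

s1 ⊕ s2 ⊕ s3


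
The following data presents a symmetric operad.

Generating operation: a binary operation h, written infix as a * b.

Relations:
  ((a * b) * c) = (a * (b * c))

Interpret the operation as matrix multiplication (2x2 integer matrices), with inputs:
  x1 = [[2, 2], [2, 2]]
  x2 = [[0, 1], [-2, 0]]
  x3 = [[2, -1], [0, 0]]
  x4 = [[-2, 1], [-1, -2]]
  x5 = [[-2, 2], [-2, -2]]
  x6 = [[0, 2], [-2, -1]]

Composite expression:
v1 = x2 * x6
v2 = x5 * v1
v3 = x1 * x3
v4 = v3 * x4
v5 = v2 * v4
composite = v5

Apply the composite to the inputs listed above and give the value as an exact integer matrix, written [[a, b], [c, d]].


(x2 * x6) = [[-2, -1], [0, -4]]
(x5 * (x2 * x6)) = [[4, -6], [4, 10]]
(x1 * x3) = [[4, -2], [4, -2]]
((x1 * x3) * x4) = [[-6, 8], [-6, 8]]
((x5 * (x2 * x6)) * ((x1 * x3) * x4)) = [[12, -16], [-84, 112]]

[[12, -16], [-84, 112]]


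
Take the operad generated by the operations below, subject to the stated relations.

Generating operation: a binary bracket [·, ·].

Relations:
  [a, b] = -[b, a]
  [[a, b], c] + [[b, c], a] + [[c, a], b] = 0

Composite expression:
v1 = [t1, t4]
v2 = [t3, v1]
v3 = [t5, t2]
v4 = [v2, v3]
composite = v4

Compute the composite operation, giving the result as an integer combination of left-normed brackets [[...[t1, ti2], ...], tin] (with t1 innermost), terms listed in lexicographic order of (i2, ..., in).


[[[[t1, t4], t3], t2], t5] - [[[[t1, t4], t3], t5], t2]

Skip Jacobi rewriting: expand, keep t1-initial words, read off terms.
Composite bracket: [[t3, [t1, t4]], [t5, t2]]
Under [a, b] = ab - ba we get 16 signed associative words (2^4 = 16).
Only words starting with t1 matter:
  word t1t4t3t2t5 has sign +1, contributing +[[[[t1, t4], t3], t2], t5]
  word t1t4t3t5t2 has sign -1, contributing -[[[[t1, t4], t3], t5], t2]


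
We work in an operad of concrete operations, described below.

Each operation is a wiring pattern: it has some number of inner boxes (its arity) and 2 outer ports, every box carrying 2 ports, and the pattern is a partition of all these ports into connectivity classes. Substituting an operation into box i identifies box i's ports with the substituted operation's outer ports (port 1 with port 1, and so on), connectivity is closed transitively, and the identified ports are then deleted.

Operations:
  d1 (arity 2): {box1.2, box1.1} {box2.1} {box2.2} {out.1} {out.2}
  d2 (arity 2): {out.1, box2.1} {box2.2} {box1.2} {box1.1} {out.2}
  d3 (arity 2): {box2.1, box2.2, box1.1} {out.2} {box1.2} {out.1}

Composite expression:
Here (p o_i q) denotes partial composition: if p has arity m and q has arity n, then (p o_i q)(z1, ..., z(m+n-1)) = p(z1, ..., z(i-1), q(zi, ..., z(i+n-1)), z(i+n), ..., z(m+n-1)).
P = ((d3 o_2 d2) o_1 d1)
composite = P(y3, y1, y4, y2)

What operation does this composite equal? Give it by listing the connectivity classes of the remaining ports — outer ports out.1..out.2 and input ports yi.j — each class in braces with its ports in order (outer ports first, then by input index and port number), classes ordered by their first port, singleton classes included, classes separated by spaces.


{out.1} {out.2} {y1.1} {y1.2} {y2.1} {y2.2} {y3.1, y3.2} {y4.1} {y4.2}

Substituting into d3 glues patterns; closure does the rest.
the subtree at d1 composes to {out.1} {out.2} {y1.1} {y1.2} {y3.1, y3.2} on (y3, y1); out.j = own outer ports
the subtree at d2 composes to {out.1, y2.1} {out.2} {y2.2} {y4.1} {y4.2} on (y4, y2); out.j = own outer ports
the subtree at d3 composes to {out.1} {out.2} {y1.1} {y1.2} {y2.1} {y2.2} {y3.1, y3.2} {y4.1} {y4.2} on (y3, y1, y4, y2); out.j = own outer ports


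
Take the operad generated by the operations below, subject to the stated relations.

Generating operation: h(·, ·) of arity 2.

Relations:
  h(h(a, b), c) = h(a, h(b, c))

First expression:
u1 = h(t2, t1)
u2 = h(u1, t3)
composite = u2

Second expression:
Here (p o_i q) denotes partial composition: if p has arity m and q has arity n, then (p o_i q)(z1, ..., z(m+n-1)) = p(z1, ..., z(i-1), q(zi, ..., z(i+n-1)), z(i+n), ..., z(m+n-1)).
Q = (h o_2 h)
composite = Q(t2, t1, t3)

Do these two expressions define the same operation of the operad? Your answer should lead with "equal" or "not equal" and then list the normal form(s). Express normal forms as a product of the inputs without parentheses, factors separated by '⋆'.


The first expression, normalized: t2 ⋆ t1 ⋆ t3
The second expression, normalized: t2 ⋆ t1 ⋆ t3
The forms coincide; equal.

equal: each reduces to t2 ⋆ t1 ⋆ t3


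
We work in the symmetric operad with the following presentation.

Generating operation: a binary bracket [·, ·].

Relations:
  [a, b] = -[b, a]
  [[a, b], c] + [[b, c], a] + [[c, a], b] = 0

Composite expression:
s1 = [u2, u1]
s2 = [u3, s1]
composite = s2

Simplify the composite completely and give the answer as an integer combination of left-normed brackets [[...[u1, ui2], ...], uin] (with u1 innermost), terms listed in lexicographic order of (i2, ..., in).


[[u1, u2], u3]

Antisymmetry and Jacobi reduce to u1-anchored left-normed brackets.
Composite bracket: [u3, [u2, u1]]
Applying ab - ba throughout gives 4 signed words (2^2 = 4).
Only words starting with u1 matter:
  the word u1u2u3 carries sign +1 and contributes +[[u1, u2], u3]


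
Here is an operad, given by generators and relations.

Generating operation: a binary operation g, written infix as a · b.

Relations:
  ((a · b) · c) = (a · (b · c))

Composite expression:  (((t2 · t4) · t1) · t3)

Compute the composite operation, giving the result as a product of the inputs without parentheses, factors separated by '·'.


t2 · t4 · t1 · t3

Associativity of g dissolves the nesting; only the t-input order survives.
(t2 · t4) linearizes to t2 · t4
((t2 · t4) · t1) linearizes to t2 · t4 · t1
(((t2 · t4) · t1) · t3) linearizes to t2 · t4 · t1 · t3


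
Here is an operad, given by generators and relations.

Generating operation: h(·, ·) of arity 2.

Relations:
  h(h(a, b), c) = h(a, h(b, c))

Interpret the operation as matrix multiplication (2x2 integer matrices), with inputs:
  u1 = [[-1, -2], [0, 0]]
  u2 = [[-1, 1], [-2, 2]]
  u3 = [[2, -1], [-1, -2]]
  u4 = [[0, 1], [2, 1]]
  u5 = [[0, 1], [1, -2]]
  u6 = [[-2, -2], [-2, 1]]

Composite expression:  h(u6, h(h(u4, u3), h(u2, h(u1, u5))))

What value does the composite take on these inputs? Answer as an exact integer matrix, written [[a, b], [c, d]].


h(u4, u3) = [[-1, -2], [3, -4]]
h(u1, u5) = [[-2, 3], [0, 0]]
h(u2, h(u1, u5)) = [[2, -3], [4, -6]]
h(h(u4, u3), h(u2, h(u1, u5))) = [[-10, 15], [-10, 15]]
h(u6, h(h(u4, u3), h(u2, h(u1, u5)))) = [[40, -60], [10, -15]]

[[40, -60], [10, -15]]


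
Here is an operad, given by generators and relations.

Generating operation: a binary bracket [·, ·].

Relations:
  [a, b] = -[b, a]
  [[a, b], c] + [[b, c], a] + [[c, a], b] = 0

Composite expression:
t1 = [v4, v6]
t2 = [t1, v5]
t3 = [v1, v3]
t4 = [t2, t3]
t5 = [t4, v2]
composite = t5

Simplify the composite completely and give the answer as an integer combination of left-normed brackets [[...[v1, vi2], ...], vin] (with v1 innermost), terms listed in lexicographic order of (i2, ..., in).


-[[[[[v1, v3], v4], v6], v5], v2] + [[[[[v1, v3], v5], v4], v6], v2] - [[[[[v1, v3], v5], v6], v4], v2] + [[[[[v1, v3], v6], v4], v5], v2]

Antisymmetry and Jacobi reduce to v1-anchored left-normed brackets.
Composite bracket: [[[[v4, v6], v5], [v1, v3]], v2]
Each bracket splits as ab - ba, giving 32 signed words (2^5 = 32).
Coefficients come from the v1-initial words:
  the word v1v3v4v6v5v2 carries sign -1 and contributes -[[[[[v1, v3], v4], v6], v5], v2]
  the word v1v3v5v4v6v2 carries sign +1 and contributes +[[[[[v1, v3], v5], v4], v6], v2]
  the word v1v3v5v6v4v2 carries sign -1 and contributes -[[[[[v1, v3], v5], v6], v4], v2]
  the word v1v3v6v4v5v2 carries sign +1 and contributes +[[[[[v1, v3], v6], v4], v5], v2]


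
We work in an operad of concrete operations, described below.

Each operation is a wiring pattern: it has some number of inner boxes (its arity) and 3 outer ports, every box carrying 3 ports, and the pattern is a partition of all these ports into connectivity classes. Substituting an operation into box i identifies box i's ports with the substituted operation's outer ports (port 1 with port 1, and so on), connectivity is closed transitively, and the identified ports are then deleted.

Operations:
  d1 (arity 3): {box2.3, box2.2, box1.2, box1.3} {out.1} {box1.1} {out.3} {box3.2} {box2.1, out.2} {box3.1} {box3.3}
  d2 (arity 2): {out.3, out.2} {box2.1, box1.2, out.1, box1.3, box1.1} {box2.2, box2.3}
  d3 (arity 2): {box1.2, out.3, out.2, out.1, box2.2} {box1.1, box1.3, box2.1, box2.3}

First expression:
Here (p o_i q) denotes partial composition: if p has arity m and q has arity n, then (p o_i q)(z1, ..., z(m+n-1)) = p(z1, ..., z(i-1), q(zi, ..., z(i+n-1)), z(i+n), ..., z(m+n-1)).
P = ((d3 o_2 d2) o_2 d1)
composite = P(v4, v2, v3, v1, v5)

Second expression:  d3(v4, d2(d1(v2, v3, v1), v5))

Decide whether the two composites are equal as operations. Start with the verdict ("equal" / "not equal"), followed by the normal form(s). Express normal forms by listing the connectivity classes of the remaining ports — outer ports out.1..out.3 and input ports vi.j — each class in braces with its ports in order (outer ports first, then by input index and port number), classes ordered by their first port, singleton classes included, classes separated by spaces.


equal — both sides give {out.1, out.2, out.3, v3.1, v4.1, v4.2, v4.3, v5.1} {v1.1} {v1.2} {v1.3} {v2.1} {v2.2, v2.3, v3.2, v3.3} {v5.2, v5.3}

The first expression reduces to {out.1, out.2, out.3, v3.1, v4.1, v4.2, v4.3, v5.1} {v1.1} {v1.2} {v1.3} {v2.1} {v2.2, v2.3, v3.2, v3.3} {v5.2, v5.3}
The second expression reduces to {out.1, out.2, out.3, v3.1, v4.1, v4.2, v4.3, v5.1} {v1.1} {v1.2} {v1.3} {v2.1} {v2.2, v2.3, v3.2, v3.3} {v5.2, v5.3}
One common form — equal.


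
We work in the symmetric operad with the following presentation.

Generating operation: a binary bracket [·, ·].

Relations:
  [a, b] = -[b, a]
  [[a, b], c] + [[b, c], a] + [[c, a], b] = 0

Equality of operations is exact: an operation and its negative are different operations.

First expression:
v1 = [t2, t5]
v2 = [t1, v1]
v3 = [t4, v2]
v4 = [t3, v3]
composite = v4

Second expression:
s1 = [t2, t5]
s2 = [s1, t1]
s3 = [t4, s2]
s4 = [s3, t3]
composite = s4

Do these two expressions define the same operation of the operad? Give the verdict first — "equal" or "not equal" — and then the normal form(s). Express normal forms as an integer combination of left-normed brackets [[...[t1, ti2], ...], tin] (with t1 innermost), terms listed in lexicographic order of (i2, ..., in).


equal: each reduces to [[[[t1, t2], t5], t4], t3] - [[[[t1, t5], t2], t4], t3]

Normal form of the first expression: [[[[t1, t2], t5], t4], t3] - [[[[t1, t5], t2], t4], t3]
Normal form of the second expression: [[[[t1, t2], t5], t4], t3] - [[[[t1, t5], t2], t4], t3]
Identical normal forms: equal.


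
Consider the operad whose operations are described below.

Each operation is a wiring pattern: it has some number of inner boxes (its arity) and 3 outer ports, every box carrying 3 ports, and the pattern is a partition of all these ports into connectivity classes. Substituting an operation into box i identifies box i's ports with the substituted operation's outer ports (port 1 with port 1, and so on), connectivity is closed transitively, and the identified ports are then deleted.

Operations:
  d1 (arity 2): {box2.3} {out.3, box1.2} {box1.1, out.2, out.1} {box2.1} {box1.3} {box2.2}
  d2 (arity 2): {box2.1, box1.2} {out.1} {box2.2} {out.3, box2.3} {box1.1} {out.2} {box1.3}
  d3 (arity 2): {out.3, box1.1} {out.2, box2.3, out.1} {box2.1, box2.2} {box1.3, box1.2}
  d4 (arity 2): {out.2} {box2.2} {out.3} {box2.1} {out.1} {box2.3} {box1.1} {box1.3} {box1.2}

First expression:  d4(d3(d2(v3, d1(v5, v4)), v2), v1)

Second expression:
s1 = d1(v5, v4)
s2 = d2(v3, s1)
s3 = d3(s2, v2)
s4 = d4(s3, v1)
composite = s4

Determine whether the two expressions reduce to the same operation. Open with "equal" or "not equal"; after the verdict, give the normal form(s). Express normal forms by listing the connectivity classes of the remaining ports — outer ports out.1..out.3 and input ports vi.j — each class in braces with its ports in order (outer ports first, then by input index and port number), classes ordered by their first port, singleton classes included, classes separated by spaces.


In normal form, the first expression is {out.1} {out.2} {out.3} {v1.1} {v1.2} {v1.3} {v2.1, v2.2} {v2.3} {v3.1} {v3.2, v5.1} {v3.3} {v4.1} {v4.2} {v4.3} {v5.2} {v5.3}
In normal form, the second expression is {out.1} {out.2} {out.3} {v1.1} {v1.2} {v1.3} {v2.1, v2.2} {v2.3} {v3.1} {v3.2, v5.1} {v3.3} {v4.1} {v4.2} {v4.3} {v5.2} {v5.3}
One common form — equal.

equal; the common form is {out.1} {out.2} {out.3} {v1.1} {v1.2} {v1.3} {v2.1, v2.2} {v2.3} {v3.1} {v3.2, v5.1} {v3.3} {v4.1} {v4.2} {v4.3} {v5.2} {v5.3}


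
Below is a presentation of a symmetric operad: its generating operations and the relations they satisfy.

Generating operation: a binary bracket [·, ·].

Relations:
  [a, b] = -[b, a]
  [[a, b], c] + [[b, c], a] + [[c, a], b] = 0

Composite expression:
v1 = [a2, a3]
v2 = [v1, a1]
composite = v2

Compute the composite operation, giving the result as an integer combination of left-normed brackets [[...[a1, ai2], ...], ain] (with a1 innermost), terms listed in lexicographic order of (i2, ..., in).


-[[a1, a2], a3] + [[a1, a3], a2]

Skip Jacobi rewriting: expand, keep a1-initial words, read off terms.
Composite bracket: [[a2, a3], a1]
Each bracket splits as ab - ba, giving 4 signed words (2^2 = 4).
The a1-initial words carry the normal form:
  a1a2a3 appears with sign -1, giving the term -[[a1, a2], a3]
  a1a3a2 appears with sign +1, giving the term +[[a1, a3], a2]


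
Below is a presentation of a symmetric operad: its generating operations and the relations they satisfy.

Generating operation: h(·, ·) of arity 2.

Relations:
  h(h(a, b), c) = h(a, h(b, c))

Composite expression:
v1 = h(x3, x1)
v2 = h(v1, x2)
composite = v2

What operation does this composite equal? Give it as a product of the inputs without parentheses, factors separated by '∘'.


x3 ∘ x1 ∘ x2


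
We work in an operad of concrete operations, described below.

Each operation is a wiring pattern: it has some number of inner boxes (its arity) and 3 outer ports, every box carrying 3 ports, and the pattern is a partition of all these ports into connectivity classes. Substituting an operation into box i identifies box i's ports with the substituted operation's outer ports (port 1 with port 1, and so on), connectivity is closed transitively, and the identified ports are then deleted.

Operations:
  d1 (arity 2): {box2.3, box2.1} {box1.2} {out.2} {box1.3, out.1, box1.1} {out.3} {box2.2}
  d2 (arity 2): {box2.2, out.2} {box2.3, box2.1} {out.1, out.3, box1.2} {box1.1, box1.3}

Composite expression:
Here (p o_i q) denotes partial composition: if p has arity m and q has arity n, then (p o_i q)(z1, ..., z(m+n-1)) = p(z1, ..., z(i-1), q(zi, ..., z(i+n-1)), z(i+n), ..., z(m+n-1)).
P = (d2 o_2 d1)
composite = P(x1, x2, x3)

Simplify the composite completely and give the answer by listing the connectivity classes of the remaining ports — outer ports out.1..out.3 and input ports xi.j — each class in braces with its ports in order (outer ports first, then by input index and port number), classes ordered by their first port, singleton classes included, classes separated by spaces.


{out.1, out.3, x1.2} {out.2} {x1.1, x1.3} {x2.1, x2.3} {x2.2} {x3.1, x3.3} {x3.2}


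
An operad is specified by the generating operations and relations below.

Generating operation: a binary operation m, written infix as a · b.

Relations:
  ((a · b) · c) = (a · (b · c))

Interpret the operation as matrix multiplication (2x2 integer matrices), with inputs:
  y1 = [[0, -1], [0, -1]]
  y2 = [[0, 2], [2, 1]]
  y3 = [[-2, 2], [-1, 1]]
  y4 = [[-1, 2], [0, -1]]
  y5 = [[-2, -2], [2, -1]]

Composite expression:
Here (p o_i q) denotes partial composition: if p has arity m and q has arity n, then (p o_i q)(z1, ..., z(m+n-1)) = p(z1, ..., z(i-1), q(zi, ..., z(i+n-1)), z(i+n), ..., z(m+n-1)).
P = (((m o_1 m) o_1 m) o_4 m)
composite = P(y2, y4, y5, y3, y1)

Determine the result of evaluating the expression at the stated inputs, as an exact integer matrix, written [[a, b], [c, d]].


[[0, 0], [0, 0]]

(y2 · y4) = [[0, -2], [-2, 3]]
((y2 · y4) · y5) = [[-4, 2], [10, 1]]
(y3 · y1) = [[0, 0], [0, 0]]
(((y2 · y4) · y5) · (y3 · y1)) = [[0, 0], [0, 0]]


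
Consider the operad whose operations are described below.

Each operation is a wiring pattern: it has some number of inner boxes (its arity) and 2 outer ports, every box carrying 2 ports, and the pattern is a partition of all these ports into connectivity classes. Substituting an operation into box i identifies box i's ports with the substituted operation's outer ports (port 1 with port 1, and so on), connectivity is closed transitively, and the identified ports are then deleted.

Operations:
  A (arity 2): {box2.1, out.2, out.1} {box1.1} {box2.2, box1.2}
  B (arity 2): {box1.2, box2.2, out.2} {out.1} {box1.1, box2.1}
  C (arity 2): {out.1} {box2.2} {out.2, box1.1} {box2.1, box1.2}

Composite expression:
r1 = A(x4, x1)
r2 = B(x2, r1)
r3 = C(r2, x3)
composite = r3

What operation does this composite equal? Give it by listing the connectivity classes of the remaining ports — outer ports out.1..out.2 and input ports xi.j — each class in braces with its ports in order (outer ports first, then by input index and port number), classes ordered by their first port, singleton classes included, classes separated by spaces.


After gluing at C, chains via deleted ports link the x-ports.
A over (x4, x1) gives {out.1, out.2, x1.1} {x1.2, x4.2} {x4.1}, out.j being that stage's outer ports
B over (x2, x4, x1) gives {out.1} {out.2, x1.1, x2.1, x2.2} {x1.2, x4.2} {x4.1}, out.j being that stage's outer ports
C over (x2, x4, x1, x3) gives {out.1} {out.2} {x1.1, x2.1, x2.2, x3.1} {x1.2, x4.2} {x3.2} {x4.1}, out.j being that stage's outer ports

{out.1} {out.2} {x1.1, x2.1, x2.2, x3.1} {x1.2, x4.2} {x3.2} {x4.1}


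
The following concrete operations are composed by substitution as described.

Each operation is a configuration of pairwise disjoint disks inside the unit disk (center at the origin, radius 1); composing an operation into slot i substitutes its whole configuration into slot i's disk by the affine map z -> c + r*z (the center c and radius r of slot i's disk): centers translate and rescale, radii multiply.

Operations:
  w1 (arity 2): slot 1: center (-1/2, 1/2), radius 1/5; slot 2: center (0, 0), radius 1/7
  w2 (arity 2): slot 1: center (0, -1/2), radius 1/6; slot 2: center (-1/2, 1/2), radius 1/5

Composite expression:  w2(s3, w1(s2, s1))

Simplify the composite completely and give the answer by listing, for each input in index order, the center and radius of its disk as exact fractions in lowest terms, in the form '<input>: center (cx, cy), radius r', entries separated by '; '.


s1: center (-1/2, 1/2), radius 1/35; s2: center (-3/5, 3/5), radius 1/25; s3: center (0, -1/2), radius 1/6

Affine substitution under w2: radii multiply and s-centers shift.
s3: after 1 affine step, its disk has center (0, -1/2), radius 1/6
s2: after 2 affine steps, its disk has center (-3/5, 3/5), radius 1/25
s1: after 2 affine steps, its disk has center (-1/2, 1/2), radius 1/35


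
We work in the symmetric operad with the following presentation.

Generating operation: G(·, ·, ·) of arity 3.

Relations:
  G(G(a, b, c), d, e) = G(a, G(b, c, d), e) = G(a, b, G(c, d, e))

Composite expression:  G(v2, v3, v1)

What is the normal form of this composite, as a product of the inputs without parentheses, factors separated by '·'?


v2 · v3 · v1

The G-tree's shape is irrelevant; the v-reading-order decides.
G(v2, v3, v1) linearizes to v2 · v3 · v1


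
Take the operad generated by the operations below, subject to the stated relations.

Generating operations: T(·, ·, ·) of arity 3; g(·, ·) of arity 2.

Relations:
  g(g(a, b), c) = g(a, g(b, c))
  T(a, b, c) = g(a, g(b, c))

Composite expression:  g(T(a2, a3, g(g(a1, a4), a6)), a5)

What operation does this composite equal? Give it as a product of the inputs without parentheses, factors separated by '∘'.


a2 ∘ a3 ∘ a1 ∘ a4 ∘ a6 ∘ a5

Key point: g is associative — brackets drop, the a-order remains.
g(a1, a4) linearizes to a1 ∘ a4
g(g(a1, a4), a6) linearizes to a1 ∘ a4 ∘ a6
T(a2, a3, g(g(a1, a4), a6)) linearizes to a2 ∘ a3 ∘ a1 ∘ a4 ∘ a6
g(T(a2, a3, g(g(a1, a4), a6)), a5) linearizes to a2 ∘ a3 ∘ a1 ∘ a4 ∘ a6 ∘ a5


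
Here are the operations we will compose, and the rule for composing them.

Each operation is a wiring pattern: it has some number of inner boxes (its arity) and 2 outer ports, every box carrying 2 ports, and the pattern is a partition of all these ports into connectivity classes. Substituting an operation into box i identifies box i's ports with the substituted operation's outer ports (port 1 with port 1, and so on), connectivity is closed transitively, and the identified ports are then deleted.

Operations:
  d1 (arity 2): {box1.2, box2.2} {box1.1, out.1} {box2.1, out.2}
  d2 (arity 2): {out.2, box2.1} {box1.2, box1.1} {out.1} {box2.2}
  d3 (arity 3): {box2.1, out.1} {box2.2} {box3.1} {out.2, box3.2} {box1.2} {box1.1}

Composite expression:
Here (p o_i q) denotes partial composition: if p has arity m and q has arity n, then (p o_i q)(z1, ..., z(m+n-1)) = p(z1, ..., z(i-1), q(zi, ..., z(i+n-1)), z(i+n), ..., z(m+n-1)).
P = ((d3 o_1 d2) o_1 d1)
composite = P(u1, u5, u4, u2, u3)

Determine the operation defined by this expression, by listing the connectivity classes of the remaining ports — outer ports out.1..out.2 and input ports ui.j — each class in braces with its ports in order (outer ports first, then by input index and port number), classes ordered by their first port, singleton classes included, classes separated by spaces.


{out.1, u2.1} {out.2, u3.2} {u1.1, u5.1} {u1.2, u5.2} {u2.2} {u3.1} {u4.1} {u4.2}


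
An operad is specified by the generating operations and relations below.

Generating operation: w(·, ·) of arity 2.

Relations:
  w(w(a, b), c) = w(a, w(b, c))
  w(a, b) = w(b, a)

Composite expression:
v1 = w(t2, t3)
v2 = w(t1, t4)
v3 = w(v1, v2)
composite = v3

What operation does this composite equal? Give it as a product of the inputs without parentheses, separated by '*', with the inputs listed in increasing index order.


t1 * t2 * t3 * t4


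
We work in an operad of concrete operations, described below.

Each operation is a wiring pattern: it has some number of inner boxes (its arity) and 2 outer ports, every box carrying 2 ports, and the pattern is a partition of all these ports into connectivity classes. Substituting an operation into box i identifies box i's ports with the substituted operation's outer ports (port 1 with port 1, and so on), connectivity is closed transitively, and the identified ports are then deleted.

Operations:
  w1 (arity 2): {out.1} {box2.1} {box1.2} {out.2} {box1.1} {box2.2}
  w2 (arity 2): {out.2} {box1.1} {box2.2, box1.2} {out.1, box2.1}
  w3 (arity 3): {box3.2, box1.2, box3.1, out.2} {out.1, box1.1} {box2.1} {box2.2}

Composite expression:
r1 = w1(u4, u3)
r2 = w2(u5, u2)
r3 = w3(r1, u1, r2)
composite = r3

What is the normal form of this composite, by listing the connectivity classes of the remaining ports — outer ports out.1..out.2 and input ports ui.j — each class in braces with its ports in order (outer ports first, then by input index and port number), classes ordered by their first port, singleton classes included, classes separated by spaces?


{out.1} {out.2, u2.1} {u1.1} {u1.2} {u2.2, u5.2} {u3.1} {u3.2} {u4.1} {u4.2} {u5.1}

Reachability decides: close wires over w3-identified ports.
stage w1: inputs (u4, u3), connectivity {out.1} {out.2} {u3.1} {u3.2} {u4.1} {u4.2}, out.j its boundary
stage w2: inputs (u5, u2), connectivity {out.1, u2.1} {out.2} {u2.2, u5.2} {u5.1}, out.j its boundary
stage w3: inputs (u4, u3, u1, u5, u2), connectivity {out.1} {out.2, u2.1} {u1.1} {u1.2} {u2.2, u5.2} {u3.1} {u3.2} {u4.1} {u4.2} {u5.1}, out.j its boundary
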